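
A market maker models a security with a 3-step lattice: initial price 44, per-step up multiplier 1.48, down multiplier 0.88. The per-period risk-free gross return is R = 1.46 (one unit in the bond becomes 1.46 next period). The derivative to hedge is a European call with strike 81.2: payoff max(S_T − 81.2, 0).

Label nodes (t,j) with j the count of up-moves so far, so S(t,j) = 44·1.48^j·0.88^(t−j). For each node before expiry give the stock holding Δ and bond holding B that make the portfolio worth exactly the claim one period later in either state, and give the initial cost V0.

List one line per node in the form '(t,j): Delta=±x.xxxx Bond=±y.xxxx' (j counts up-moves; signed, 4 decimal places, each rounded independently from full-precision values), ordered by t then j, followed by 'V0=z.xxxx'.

Under the risk-neutral measure, an up-move has probability p* = (R−d)/(u−d) = 0.9667 and values discount at R = 1.46.
Terminal payoffs: V(3,0)=0.0000, V(3,1)=0.0000, V(3,2)=3.6123, V(3,3)=61.4388
(2,0): S=34.0736. Δ = (V_up−V_dn)/(S_up−S_dn) = (0.0000−0.0000)/(50.4289−29.9848) = 0.0000. V = [p*·0.0000 + (1−p*)·0.0000]/1.46 = 0.0000. B = V − Δ·S = 0.0000.
(2,1): S=57.3056. Δ = (V_up−V_dn)/(S_up−S_dn) = (3.6123−0.0000)/(84.8123−50.4289) = 0.1051. V = [p*·3.6123 + (1−p*)·0.0000]/1.46 = 2.3917. B = V − Δ·S = -3.6288.
(2,2): S=96.3776. Δ = (V_up−V_dn)/(S_up−S_dn) = (61.4388−3.6123)/(142.6388−84.8123) = 1.0000. V = [p*·61.4388 + (1−p*)·3.6123]/1.46 = 40.7612. B = V − Δ·S = -55.6164.
(1,0): S=38.7200. Δ = (V_up−V_dn)/(S_up−S_dn) = (2.3917−0.0000)/(57.3056−34.0736) = 0.1029. V = [p*·2.3917 + (1−p*)·0.0000]/1.46 = 1.5835. B = V − Δ·S = -2.4026.
(1,1): S=65.1200. Δ = (V_up−V_dn)/(S_up−S_dn) = (40.7612−2.3917)/(96.3776−57.3056) = 0.9820. V = [p*·40.7612 + (1−p*)·2.3917]/1.46 = 27.0426. B = V − Δ·S = -36.9065.
(0,0): S=44.0000. Δ = (V_up−V_dn)/(S_up−S_dn) = (27.0426−1.5835)/(65.1200−38.7200) = 0.9644. V = [p*·27.0426 + (1−p*)·1.5835]/1.46 = 17.9411. B = V − Δ·S = -24.4907.
Check: Δ(0,0)·S0 + B(0,0) = 17.9411 = V0.

(0,0): Delta=0.9644 Bond=-24.4907
(1,0): Delta=0.1029 Bond=-2.4026
(1,1): Delta=0.9820 Bond=-36.9065
(2,0): Delta=0.0000 Bond=0.0000
(2,1): Delta=0.1051 Bond=-3.6288
(2,2): Delta=1.0000 Bond=-55.6164
V0=17.9411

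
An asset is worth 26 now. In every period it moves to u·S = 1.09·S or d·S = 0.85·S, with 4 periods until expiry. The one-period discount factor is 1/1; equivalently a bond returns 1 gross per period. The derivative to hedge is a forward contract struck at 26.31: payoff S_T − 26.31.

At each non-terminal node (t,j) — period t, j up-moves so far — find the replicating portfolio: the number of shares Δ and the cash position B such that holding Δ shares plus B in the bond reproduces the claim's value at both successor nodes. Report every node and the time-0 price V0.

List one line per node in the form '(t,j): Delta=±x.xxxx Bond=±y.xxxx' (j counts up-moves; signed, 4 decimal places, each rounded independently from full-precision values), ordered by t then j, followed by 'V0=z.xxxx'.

(0,0): Delta=1.0000 Bond=-26.3100
(1,0): Delta=1.0000 Bond=-26.3100
(1,1): Delta=1.0000 Bond=-26.3100
(2,0): Delta=1.0000 Bond=-26.3100
(2,1): Delta=1.0000 Bond=-26.3100
(2,2): Delta=1.0000 Bond=-26.3100
(3,0): Delta=1.0000 Bond=-26.3100
(3,1): Delta=1.0000 Bond=-26.3100
(3,2): Delta=1.0000 Bond=-26.3100
(3,3): Delta=1.0000 Bond=-26.3100
V0=-0.3100

No-arbitrage ⇒ martingale measure with p* = (R−d)/(u−d) = 0.6250.
Terminal values V(4,·): V(4,0)=-12.7378, V(4,1)=-8.9057, V(4,2)=-3.9915, V(4,3)=2.3101, V(4,4)=10.3911
(3,0): S=15.9672. Δ = (V_up−V_dn)/(S_up−S_dn) = (-8.9057−-12.7378)/(17.4043−13.5722) = 1.0000. V = [p*·-8.9057 + (1−p*)·-12.7378]/1 = -10.3428. B = V − Δ·S = -26.3100.
(3,1): S=20.4757. Δ = (V_up−V_dn)/(S_up−S_dn) = (-3.9915−-8.9057)/(22.3185−17.4043) = 1.0000. V = [p*·-3.9915 + (1−p*)·-8.9057]/1 = -5.8344. B = V − Δ·S = -26.3100.
(3,2): S=26.2570. Δ = (V_up−V_dn)/(S_up−S_dn) = (2.3101−-3.9915)/(28.6201−22.3185) = 1.0000. V = [p*·2.3101 + (1−p*)·-3.9915]/1 = -0.0530. B = V − Δ·S = -26.3100.
(3,3): S=33.6708. Δ = (V_up−V_dn)/(S_up−S_dn) = (10.3911−2.3101)/(36.7011−28.6201) = 1.0000. V = [p*·10.3911 + (1−p*)·2.3101]/1 = 7.3608. B = V − Δ·S = -26.3100.
(2,0): S=18.7850. Δ = (V_up−V_dn)/(S_up−S_dn) = (-5.8344−-10.3428)/(20.4756−15.9672) = 1.0000. V = [p*·-5.8344 + (1−p*)·-10.3428]/1 = -7.5250. B = V − Δ·S = -26.3100.
(2,1): S=24.0890. Δ = (V_up−V_dn)/(S_up−S_dn) = (-0.0530−-5.8344)/(26.2570−20.4757) = 1.0000. V = [p*·-0.0530 + (1−p*)·-5.8344]/1 = -2.2210. B = V − Δ·S = -26.3100.
(2,2): S=30.8906. Δ = (V_up−V_dn)/(S_up−S_dn) = (7.3608−-0.0530)/(33.6708−26.2570) = 1.0000. V = [p*·7.3608 + (1−p*)·-0.0530]/1 = 4.5806. B = V − Δ·S = -26.3100.
(1,0): S=22.1000. Δ = (V_up−V_dn)/(S_up−S_dn) = (-2.2210−-7.5250)/(24.0890−18.7850) = 1.0000. V = [p*·-2.2210 + (1−p*)·-7.5250]/1 = -4.2100. B = V − Δ·S = -26.3100.
(1,1): S=28.3400. Δ = (V_up−V_dn)/(S_up−S_dn) = (4.5806−-2.2210)/(30.8906−24.0890) = 1.0000. V = [p*·4.5806 + (1−p*)·-2.2210]/1 = 2.0300. B = V − Δ·S = -26.3100.
(0,0): S=26.0000. Δ = (V_up−V_dn)/(S_up−S_dn) = (2.0300−-4.2100)/(28.3400−22.1000) = 1.0000. V = [p*·2.0300 + (1−p*)·-4.2100]/1 = -0.3100. B = V − Δ·S = -26.3100.
The time-0 hedge costs -0.3100, which is the no-arbitrage price.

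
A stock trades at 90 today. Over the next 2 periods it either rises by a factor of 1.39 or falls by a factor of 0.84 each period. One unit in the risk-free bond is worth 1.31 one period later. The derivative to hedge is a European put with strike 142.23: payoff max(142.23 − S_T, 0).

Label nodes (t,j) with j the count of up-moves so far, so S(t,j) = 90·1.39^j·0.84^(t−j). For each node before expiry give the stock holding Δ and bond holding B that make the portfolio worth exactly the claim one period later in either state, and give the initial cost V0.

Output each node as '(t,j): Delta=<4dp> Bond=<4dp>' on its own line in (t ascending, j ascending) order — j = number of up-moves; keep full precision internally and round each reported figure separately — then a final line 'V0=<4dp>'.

(0,0): Delta=-0.5828 Bond=58.8026
(1,0): Delta=-1.0000 Bond=108.5725
(1,1): Delta=-0.5399 Bond=71.6627
V0=6.3516

Risk-neutral probability p* = (R−d)/(u−d) = (1.31−0.84)/(1.39−0.84) = 0.8545.
Payoff layer (t=2): V(2,0)=78.7260, V(2,1)=37.1460, V(2,2)=0.0000
  t=1,j=0: stock 75.6000 → up 105.0840 (V=37.1460), down 63.5040 (V=78.7260). Price 32.9725; hedge Δ=-1.0000, bond B=108.5725.
  t=1,j=1: stock 125.1000 → up 173.8890 (V=0.0000), down 105.0840 (V=37.1460). Price 4.1245; hedge Δ=-0.5399, bond B=71.6627.
  t=0,j=0: stock 90.0000 → up 125.1000 (V=4.1245), down 75.6000 (V=32.9725). Price 6.3516; hedge Δ=-0.5828, bond B=58.8026.
Root portfolio cost Δ·90+B reproduces V0=6.3516.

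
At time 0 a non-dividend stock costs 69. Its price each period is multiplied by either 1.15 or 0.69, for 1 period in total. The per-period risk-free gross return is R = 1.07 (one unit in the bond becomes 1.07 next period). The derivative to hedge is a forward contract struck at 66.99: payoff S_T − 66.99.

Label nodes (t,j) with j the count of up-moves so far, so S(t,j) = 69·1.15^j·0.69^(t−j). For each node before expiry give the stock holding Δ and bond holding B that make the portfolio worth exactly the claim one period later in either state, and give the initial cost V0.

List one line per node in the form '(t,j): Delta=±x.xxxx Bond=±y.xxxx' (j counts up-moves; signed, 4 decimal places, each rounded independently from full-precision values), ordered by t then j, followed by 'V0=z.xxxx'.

(0,0): Delta=1.0000 Bond=-62.6075
V0=6.3925

No-arbitrage ⇒ martingale measure with p* = (R−d)/(u−d) = 0.8261.
Payoff layer (t=1): V(1,0)=-19.3800, V(1,1)=12.3600
Node (0,0) S=69.0000: V=(p*·12.3600+(1−p*)·-19.3800)/1.07=6.3925; Δ=(12.3600−-19.3800)/(79.3500−47.6100)=1.0000; B=V−Δ·S=-62.6075
The time-0 hedge costs 6.3925, which is the no-arbitrage price.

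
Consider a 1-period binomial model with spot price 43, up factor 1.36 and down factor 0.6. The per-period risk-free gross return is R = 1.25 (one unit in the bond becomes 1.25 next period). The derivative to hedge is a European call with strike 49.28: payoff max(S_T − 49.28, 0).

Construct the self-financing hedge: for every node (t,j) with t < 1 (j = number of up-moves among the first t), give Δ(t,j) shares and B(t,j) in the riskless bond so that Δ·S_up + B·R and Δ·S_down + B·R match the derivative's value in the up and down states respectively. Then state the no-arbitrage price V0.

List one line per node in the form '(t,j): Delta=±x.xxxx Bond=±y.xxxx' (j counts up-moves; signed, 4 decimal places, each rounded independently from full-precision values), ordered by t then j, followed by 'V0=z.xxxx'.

(0,0): Delta=0.2815 Bond=-5.8105
V0=6.2947

Under the risk-neutral measure, an up-move has probability p* = (R−d)/(u−d) = 0.8553 and values discount at R = 1.25.
At expiry t=1: V(1,0)=0.0000, V(1,1)=9.2000
  t=0,j=0: stock 43.0000 → up 58.4800 (V=9.2000), down 25.8000 (V=0.0000). Price 6.2947; hedge Δ=0.2815, bond B=-5.8105.
Self-financing check: at every node Δ·S+B equals the discounted successor values.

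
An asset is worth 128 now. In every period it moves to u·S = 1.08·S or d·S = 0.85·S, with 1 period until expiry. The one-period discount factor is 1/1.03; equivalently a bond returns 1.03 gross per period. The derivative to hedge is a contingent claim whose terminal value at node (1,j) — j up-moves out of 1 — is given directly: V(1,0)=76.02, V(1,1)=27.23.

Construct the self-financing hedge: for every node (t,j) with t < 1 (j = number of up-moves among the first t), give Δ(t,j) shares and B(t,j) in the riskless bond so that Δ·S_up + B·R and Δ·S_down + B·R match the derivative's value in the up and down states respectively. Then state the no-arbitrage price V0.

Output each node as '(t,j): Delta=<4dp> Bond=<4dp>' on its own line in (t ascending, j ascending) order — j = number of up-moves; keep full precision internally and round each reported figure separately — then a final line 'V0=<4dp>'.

The replicating-portfolio and risk-neutral prices coincide; use p* = (1.03−0.85)/(1.08−0.85) = 0.7826 for the latter.
Terminal values V(1,·): V(1,0)=76.0200, V(1,1)=27.2300
  t=0,j=0: stock 128.0000 → up 138.2400 (V=27.2300), down 108.8000 (V=76.0200). Price 36.7345; hedge Δ=-1.6573, bond B=248.8649.
Root portfolio cost Δ·128+B reproduces V0=36.7345.

(0,0): Delta=-1.6573 Bond=248.8649
V0=36.7345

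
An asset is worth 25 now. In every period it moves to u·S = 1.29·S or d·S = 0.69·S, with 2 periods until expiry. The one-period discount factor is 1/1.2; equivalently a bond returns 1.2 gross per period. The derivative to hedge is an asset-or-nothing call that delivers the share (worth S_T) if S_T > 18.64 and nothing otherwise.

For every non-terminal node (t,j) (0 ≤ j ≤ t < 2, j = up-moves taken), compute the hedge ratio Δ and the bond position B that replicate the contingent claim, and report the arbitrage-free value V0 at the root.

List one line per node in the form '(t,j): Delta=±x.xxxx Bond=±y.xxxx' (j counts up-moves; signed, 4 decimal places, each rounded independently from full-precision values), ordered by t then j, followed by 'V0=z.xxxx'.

The replicating-portfolio and risk-neutral prices coincide; use p* = (1.2−0.69)/(1.29−0.69) = 0.8500 for the latter.
Terminal values V(2,·): V(2,0)=0.0000, V(2,1)=22.2525, V(2,2)=41.6025
(1,0): S=17.2500. Δ = (V_up−V_dn)/(S_up−S_dn) = (22.2525−0.0000)/(22.2525−11.9025) = 2.1500. V = [p*·22.2525 + (1−p*)·0.0000]/1.2 = 15.7622. B = V − Δ·S = -21.3253.
(1,1): S=32.2500. Δ = (V_up−V_dn)/(S_up−S_dn) = (41.6025−22.2525)/(41.6025−22.2525) = 1.0000. V = [p*·41.6025 + (1−p*)·22.2525]/1.2 = 32.2500. B = V − Δ·S = 0.0000.
(0,0): S=25.0000. Δ = (V_up−V_dn)/(S_up−S_dn) = (32.2500−15.7622)/(32.2500−17.2500) = 1.0992. V = [p*·32.2500 + (1−p*)·15.7622]/1.2 = 24.8140. B = V − Δ·S = -2.6657.
The time-0 hedge costs 24.8140, which is the no-arbitrage price.

(0,0): Delta=1.0992 Bond=-2.6657
(1,0): Delta=2.1500 Bond=-21.3253
(1,1): Delta=1.0000 Bond=0.0000
V0=24.8140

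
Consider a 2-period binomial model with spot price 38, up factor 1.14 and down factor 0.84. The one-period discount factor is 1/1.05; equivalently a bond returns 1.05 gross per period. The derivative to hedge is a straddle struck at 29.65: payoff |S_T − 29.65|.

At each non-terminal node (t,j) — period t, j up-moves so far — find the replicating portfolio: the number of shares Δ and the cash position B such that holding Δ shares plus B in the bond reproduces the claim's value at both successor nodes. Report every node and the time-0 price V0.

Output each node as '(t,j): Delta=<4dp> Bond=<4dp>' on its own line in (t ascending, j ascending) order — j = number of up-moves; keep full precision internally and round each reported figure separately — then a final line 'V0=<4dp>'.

The replicating-portfolio and risk-neutral prices coincide; use p* = (1.05−0.84)/(1.14−0.84) = 0.7000 for the latter.
Terminal values V(2,·): V(2,0)=2.8372, V(2,1)=6.7388, V(2,2)=19.7348
Node (1,0) S=31.9200: V=(p*·6.7388+(1−p*)·2.8372)/1.05=5.3032; Δ=(6.7388−2.8372)/(36.3888−26.8128)=0.4074; B=V−Δ·S=-7.7022
Node (1,1) S=43.3200: V=(p*·19.7348+(1−p*)·6.7388)/1.05=15.0819; Δ=(19.7348−6.7388)/(49.3848−36.3888)=1.0000; B=V−Δ·S=-28.2381
Node (0,0) S=38.0000: V=(p*·15.0819+(1−p*)·5.3032)/1.05=11.5698; Δ=(15.0819−5.3032)/(43.3200−31.9200)=0.8578; B=V−Δ·S=-21.0260
The time-0 hedge costs 11.5698, which is the no-arbitrage price.

(0,0): Delta=0.8578 Bond=-21.0260
(1,0): Delta=0.4074 Bond=-7.7022
(1,1): Delta=1.0000 Bond=-28.2381
V0=11.5698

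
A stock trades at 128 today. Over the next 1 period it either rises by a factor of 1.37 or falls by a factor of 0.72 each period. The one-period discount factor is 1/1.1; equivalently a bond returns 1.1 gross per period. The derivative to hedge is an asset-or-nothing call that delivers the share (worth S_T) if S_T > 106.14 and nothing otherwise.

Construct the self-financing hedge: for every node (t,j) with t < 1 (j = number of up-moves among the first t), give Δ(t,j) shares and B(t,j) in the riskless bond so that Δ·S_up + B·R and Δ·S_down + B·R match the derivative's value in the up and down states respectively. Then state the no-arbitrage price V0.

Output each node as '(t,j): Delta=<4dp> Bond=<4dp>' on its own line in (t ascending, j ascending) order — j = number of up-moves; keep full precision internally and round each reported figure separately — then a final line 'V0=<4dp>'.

Since d<R<u, set p* = (R−d)/(u−d) = 0.5846; price each node as the discounted p*-expectation of its children.
Payoff layer (t=1): V(1,0)=0.0000, V(1,1)=175.3600
(0,0): S=128.0000. Δ = (V_up−V_dn)/(S_up−S_dn) = (175.3600−0.0000)/(175.3600−92.1600) = 2.1077. V = [p*·175.3600 + (1−p*)·0.0000]/1.1 = 93.1983. B = V − Δ·S = -176.5863.
Self-financing check: at every node Δ·S+B equals the discounted successor values.

(0,0): Delta=2.1077 Bond=-176.5863
V0=93.1983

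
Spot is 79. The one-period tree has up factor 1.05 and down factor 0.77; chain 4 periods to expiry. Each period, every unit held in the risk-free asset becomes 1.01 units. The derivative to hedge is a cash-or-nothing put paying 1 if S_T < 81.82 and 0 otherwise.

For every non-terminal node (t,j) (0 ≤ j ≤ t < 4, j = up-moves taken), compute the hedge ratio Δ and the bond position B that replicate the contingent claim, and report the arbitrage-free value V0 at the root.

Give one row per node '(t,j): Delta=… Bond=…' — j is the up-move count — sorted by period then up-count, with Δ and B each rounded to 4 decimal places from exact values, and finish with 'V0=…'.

(0,0): Delta=-0.0276 Bond=2.6252
(1,0): Delta=0.0000 Bond=0.9706
(1,1): Delta=-0.0310 Bond=2.9316
(2,0): Delta=0.0000 Bond=0.9803
(2,1): Delta=0.0000 Bond=0.9803
(2,2): Delta=-0.0348 Bond=3.2910
(3,0): Delta=0.0000 Bond=0.9901
(3,1): Delta=0.0000 Bond=0.9901
(3,2): Delta=0.0000 Bond=0.9901
(3,3): Delta=-0.0391 Bond=3.7129
V0=0.4423

Risk-neutral probability p* = (R−d)/(u−d) = (1.01−0.77)/(1.05−0.77) = 0.8571.
Terminal values V(4,·): V(4,0)=1.0000, V(4,1)=1.0000, V(4,2)=1.0000, V(4,3)=1.0000, V(4,4)=0.0000
(3,0): S=36.0661. Δ = (V_up−V_dn)/(S_up−S_dn) = (1.0000−1.0000)/(37.8694−27.7709) = 0.0000. V = [p*·1.0000 + (1−p*)·1.0000]/1.01 = 0.9901. B = V − Δ·S = 0.9901.
(3,1): S=49.1811. Δ = (V_up−V_dn)/(S_up−S_dn) = (1.0000−1.0000)/(51.6401−37.8694) = 0.0000. V = [p*·1.0000 + (1−p*)·1.0000]/1.01 = 0.9901. B = V − Δ·S = 0.9901.
(3,2): S=67.0651. Δ = (V_up−V_dn)/(S_up−S_dn) = (1.0000−1.0000)/(70.4183−51.6401) = 0.0000. V = [p*·1.0000 + (1−p*)·1.0000]/1.01 = 0.9901. B = V − Δ·S = 0.9901.
(3,3): S=91.4524. Δ = (V_up−V_dn)/(S_up−S_dn) = (0.0000−1.0000)/(96.0250−70.4183) = -0.0391. V = [p*·0.0000 + (1−p*)·1.0000]/1.01 = 0.1414. B = V − Δ·S = 3.7129.
(2,0): S=46.8391. Δ = (V_up−V_dn)/(S_up−S_dn) = (0.9901−0.9901)/(49.1811−36.0661) = 0.0000. V = [p*·0.9901 + (1−p*)·0.9901]/1.01 = 0.9803. B = V − Δ·S = 0.9803.
(2,1): S=63.8715. Δ = (V_up−V_dn)/(S_up−S_dn) = (0.9901−0.9901)/(67.0651−49.1811) = 0.0000. V = [p*·0.9901 + (1−p*)·0.9901]/1.01 = 0.9803. B = V − Δ·S = 0.9803.
(2,2): S=87.0975. Δ = (V_up−V_dn)/(S_up−S_dn) = (0.1414−0.9901)/(91.4524−67.0651) = -0.0348. V = [p*·0.1414 + (1−p*)·0.9901]/1.01 = 0.2601. B = V − Δ·S = 3.2910.
(1,0): S=60.8300. Δ = (V_up−V_dn)/(S_up−S_dn) = (0.9803−0.9803)/(63.8715−46.8391) = 0.0000. V = [p*·0.9803 + (1−p*)·0.9803]/1.01 = 0.9706. B = V − Δ·S = 0.9706.
(1,1): S=82.9500. Δ = (V_up−V_dn)/(S_up−S_dn) = (0.2601−0.9803)/(87.0975−63.8715) = -0.0310. V = [p*·0.2601 + (1−p*)·0.9803]/1.01 = 0.3594. B = V − Δ·S = 2.9316.
(0,0): S=79.0000. Δ = (V_up−V_dn)/(S_up−S_dn) = (0.3594−0.9706)/(82.9500−60.8300) = -0.0276. V = [p*·0.3594 + (1−p*)·0.9706]/1.01 = 0.4423. B = V − Δ·S = 2.6252.
Check: Δ(0,0)·S0 + B(0,0) = 0.4423 = V0.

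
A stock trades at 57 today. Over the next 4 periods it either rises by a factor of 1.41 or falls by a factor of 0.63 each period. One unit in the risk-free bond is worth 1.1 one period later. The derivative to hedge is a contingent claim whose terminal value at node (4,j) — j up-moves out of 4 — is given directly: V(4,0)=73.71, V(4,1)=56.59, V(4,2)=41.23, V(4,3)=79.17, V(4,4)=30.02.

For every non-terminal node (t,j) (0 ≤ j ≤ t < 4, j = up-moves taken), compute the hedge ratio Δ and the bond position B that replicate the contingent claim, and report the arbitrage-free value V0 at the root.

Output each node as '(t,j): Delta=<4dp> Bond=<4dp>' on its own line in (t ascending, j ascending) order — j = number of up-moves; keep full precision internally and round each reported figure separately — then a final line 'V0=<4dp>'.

(0,0): Delta=0.0036 Bond=38.1019
(1,0): Delta=0.1096 Bond=38.1046
(1,1): Delta=-0.0277 Bond=44.4235
(2,0): Delta=-0.8273 Bond=63.1118
(2,1): Delta=0.3857 Bond=27.9342
(2,2): Delta=-0.1495 Bond=62.6719
(3,0): Delta=-1.5400 Bond=79.5797
(3,1): Delta=-0.6173 Bond=62.7238
(3,2): Delta=0.6813 Bond=9.6238
(3,3): Delta=-0.3944 Bond=108.0619
V0=38.3050

The replicating-portfolio and risk-neutral prices coincide; use p* = (1.1−0.63)/(1.41−0.63) = 0.6026 for the latter.
At expiry t=4: V(4,0)=73.7100, V(4,1)=56.5900, V(4,2)=41.2300, V(4,3)=79.1700, V(4,4)=30.0200
  t=3,j=0: stock 14.2527 → up 20.0963 (V=56.5900), down 8.9792 (V=73.7100). Price 57.6310; hedge Δ=-1.5400, bond B=79.5797.
  t=3,j=1: stock 31.8989 → up 44.9774 (V=41.2300), down 20.0963 (V=56.5900). Price 43.0315; hedge Δ=-0.6173, bond B=62.7238.
  t=3,j=2: stock 71.3927 → up 100.6637 (V=79.1700), down 44.9774 (V=41.2300). Price 58.2648; hedge Δ=0.6813, bond B=9.6238.
  t=3,j=3: stock 159.7836 → up 225.2949 (V=30.0200), down 100.6637 (V=79.1700). Price 45.0491; hedge Δ=-0.3944, bond B=108.0619.
  t=2,j=0: stock 22.6233 → up 31.8989 (V=43.0315), down 14.2527 (V=57.6310). Price 44.3944; hedge Δ=-0.8273, bond B=63.1118.
  t=2,j=1: stock 50.6331 → up 71.3927 (V=58.2648), down 31.8989 (V=43.0315). Price 47.4641; hedge Δ=0.3857, bond B=27.9342.
  t=2,j=2: stock 113.3217 → up 159.7836 (V=45.0491), down 71.3927 (V=58.2648). Price 45.7286; hedge Δ=-0.1495, bond B=62.6719.
  t=1,j=0: stock 35.9100 → up 50.6331 (V=47.4641), down 22.6233 (V=44.3944). Price 42.0401; hedge Δ=0.1096, bond B=38.1046.
  t=1,j=1: stock 80.3700 → up 113.3217 (V=45.7286), down 50.6331 (V=47.4641). Price 42.1985; hedge Δ=-0.0277, bond B=44.4235.
  t=0,j=0: stock 57.0000 → up 80.3700 (V=42.1985), down 35.9100 (V=42.0401). Price 38.3050; hedge Δ=0.0036, bond B=38.1019.
The time-0 hedge costs 38.3050, which is the no-arbitrage price.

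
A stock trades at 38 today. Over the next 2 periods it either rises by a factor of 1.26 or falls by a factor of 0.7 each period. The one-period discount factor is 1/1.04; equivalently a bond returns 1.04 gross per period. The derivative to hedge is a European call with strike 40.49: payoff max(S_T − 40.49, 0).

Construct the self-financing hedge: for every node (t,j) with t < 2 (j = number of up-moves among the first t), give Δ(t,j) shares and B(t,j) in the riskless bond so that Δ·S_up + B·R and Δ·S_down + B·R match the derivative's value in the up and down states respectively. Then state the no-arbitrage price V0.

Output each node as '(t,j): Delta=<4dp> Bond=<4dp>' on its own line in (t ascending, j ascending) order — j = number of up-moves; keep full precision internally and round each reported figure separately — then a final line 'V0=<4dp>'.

(0,0): Delta=0.5443 Bond=-13.9203
(1,0): Delta=0.0000 Bond=0.0000
(1,1): Delta=0.7399 Bond=-23.8447
V0=6.7613

No-arbitrage ⇒ martingale measure with p* = (R−d)/(u−d) = 0.6071.
Terminal values V(2,·): V(2,0)=0.0000, V(2,1)=0.0000, V(2,2)=19.8388
(1,0): S=26.6000. Δ = (V_up−V_dn)/(S_up−S_dn) = (0.0000−0.0000)/(33.5160−18.6200) = 0.0000. V = [p*·0.0000 + (1−p*)·0.0000]/1.04 = 0.0000. B = V − Δ·S = 0.0000.
(1,1): S=47.8800. Δ = (V_up−V_dn)/(S_up−S_dn) = (19.8388−0.0000)/(60.3288−33.5160) = 0.7399. V = [p*·19.8388 + (1−p*)·0.0000]/1.04 = 11.5817. B = V − Δ·S = -23.8447.
(0,0): S=38.0000. Δ = (V_up−V_dn)/(S_up−S_dn) = (11.5817−0.0000)/(47.8800−26.6000) = 0.5443. V = [p*·11.5817 + (1−p*)·0.0000]/1.04 = 6.7613. B = V − Δ·S = -13.9203.
Self-financing check: at every node Δ·S+B equals the discounted successor values.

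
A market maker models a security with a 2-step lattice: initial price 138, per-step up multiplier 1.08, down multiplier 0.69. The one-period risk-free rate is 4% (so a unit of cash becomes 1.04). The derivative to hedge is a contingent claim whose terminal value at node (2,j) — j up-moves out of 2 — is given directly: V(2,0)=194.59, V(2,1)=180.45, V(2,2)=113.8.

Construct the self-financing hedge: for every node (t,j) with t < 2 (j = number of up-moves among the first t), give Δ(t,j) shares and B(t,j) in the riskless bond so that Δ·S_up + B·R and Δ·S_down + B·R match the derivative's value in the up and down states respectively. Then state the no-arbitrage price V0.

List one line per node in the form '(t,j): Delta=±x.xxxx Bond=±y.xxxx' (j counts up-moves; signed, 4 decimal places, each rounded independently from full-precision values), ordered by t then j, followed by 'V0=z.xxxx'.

(0,0): Delta=-1.0945 Bond=268.3904
(1,0): Delta=-0.3808 Bond=211.1605
(1,1): Delta=-1.1467 Bond=286.8935
V0=117.3441

Under the risk-neutral measure, an up-move has probability p* = (R−d)/(u−d) = 0.8974 and values discount at R = 1.04.
Payoff layer (t=2): V(2,0)=194.5900, V(2,1)=180.4500, V(2,2)=113.8000
Node (1,0) S=95.2200: V=(p*·180.4500+(1−p*)·194.5900)/1.04=174.9041; Δ=(180.4500−194.5900)/(102.8376−65.7018)=-0.3808; B=V−Δ·S=211.1605
Node (1,1) S=149.0400: V=(p*·113.8000+(1−p*)·180.4500)/1.04=115.9961; Δ=(113.8000−180.4500)/(160.9632−102.8376)=-1.1467; B=V−Δ·S=286.8935
Node (0,0) S=138.0000: V=(p*·115.9961+(1−p*)·174.9041)/1.04=117.3441; Δ=(115.9961−174.9041)/(149.0400−95.2200)=-1.0945; B=V−Δ·S=268.3904
Self-financing check: at every node Δ·S+B equals the discounted successor values.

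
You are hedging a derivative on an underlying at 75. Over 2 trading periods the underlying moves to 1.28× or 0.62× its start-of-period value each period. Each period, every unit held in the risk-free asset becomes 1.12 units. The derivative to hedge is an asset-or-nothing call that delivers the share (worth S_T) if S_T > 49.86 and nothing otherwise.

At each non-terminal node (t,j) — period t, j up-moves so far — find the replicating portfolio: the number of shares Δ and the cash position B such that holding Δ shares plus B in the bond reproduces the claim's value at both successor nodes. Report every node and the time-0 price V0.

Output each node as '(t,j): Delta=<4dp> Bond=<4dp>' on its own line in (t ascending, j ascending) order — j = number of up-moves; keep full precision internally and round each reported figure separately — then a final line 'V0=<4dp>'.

(0,0): Delta=1.1261 Bond=-10.8056
(1,0): Delta=1.9394 Bond=-49.9221
(1,1): Delta=1.0000 Bond=0.0000
V0=73.6493

Since d<R<u, set p* = (R−d)/(u−d) = 0.7576; price each node as the discounted p*-expectation of its children.
Payoff layer (t=2): V(2,0)=0.0000, V(2,1)=59.5200, V(2,2)=122.8800
(1,0): S=46.5000. Δ = (V_up−V_dn)/(S_up−S_dn) = (59.5200−0.0000)/(59.5200−28.8300) = 1.9394. V = [p*·59.5200 + (1−p*)·0.0000]/1.12 = 40.2597. B = V − Δ·S = -49.9221.
(1,1): S=96.0000. Δ = (V_up−V_dn)/(S_up−S_dn) = (122.8800−59.5200)/(122.8800−59.5200) = 1.0000. V = [p*·122.8800 + (1−p*)·59.5200]/1.12 = 96.0000. B = V − Δ·S = 0.0000.
(0,0): S=75.0000. Δ = (V_up−V_dn)/(S_up−S_dn) = (96.0000−40.2597)/(96.0000−46.5000) = 1.1261. V = [p*·96.0000 + (1−p*)·40.2597]/1.12 = 73.6493. B = V − Δ·S = -10.8056.
Self-financing check: at every node Δ·S+B equals the discounted successor values.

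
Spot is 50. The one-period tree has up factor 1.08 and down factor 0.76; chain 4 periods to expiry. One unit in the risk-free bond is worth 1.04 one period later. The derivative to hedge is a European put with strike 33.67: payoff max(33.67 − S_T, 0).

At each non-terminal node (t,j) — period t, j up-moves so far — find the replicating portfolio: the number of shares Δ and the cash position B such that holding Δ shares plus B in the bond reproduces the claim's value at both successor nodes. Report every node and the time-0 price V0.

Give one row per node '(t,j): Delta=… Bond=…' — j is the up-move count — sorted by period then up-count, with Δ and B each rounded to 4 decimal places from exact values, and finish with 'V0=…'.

No-arbitrage ⇒ martingale measure with p* = (R−d)/(u−d) = 0.8750.
Payoff layer (t=4): V(4,0)=16.9889, V(4,1)=9.9653, V(4,2)=0.0000, V(4,3)=0.0000, V(4,4)=0.0000
(3,0): S=21.9488. Δ = (V_up−V_dn)/(S_up−S_dn) = (9.9653−16.9889)/(23.7047−16.6811) = -1.0000. V = [p*·9.9653 + (1−p*)·16.9889]/1.04 = 10.4262. B = V − Δ·S = 32.3750.
(3,1): S=31.1904. Δ = (V_up−V_dn)/(S_up−S_dn) = (0.0000−9.9653)/(33.6856−23.7047) = -0.9984. V = [p*·0.0000 + (1−p*)·9.9653]/1.04 = 1.1978. B = V − Δ·S = 32.3393.
(3,2): S=44.3232. Δ = (V_up−V_dn)/(S_up−S_dn) = (0.0000−0.0000)/(47.8691−33.6856) = 0.0000. V = [p*·0.0000 + (1−p*)·0.0000]/1.04 = 0.0000. B = V − Δ·S = 0.0000.
(3,3): S=62.9856. Δ = (V_up−V_dn)/(S_up−S_dn) = (0.0000−0.0000)/(68.0244−47.8691) = 0.0000. V = [p*·0.0000 + (1−p*)·0.0000]/1.04 = 0.0000. B = V − Δ·S = 0.0000.
(2,0): S=28.8800. Δ = (V_up−V_dn)/(S_up−S_dn) = (1.1978−10.4262)/(31.1904−21.9488) = -0.9986. V = [p*·1.1978 + (1−p*)·10.4262]/1.04 = 2.2609. B = V − Δ·S = 31.0998.
(2,1): S=41.0400. Δ = (V_up−V_dn)/(S_up−S_dn) = (0.0000−1.1978)/(44.3232−31.1904) = -0.0912. V = [p*·0.0000 + (1−p*)·1.1978]/1.04 = 0.1440. B = V − Δ·S = 3.8869.
(2,2): S=58.3200. Δ = (V_up−V_dn)/(S_up−S_dn) = (0.0000−0.0000)/(62.9856−44.3232) = 0.0000. V = [p*·0.0000 + (1−p*)·0.0000]/1.04 = 0.0000. B = V − Δ·S = 0.0000.
(1,0): S=38.0000. Δ = (V_up−V_dn)/(S_up−S_dn) = (0.1440−2.2609)/(41.0400−28.8800) = -0.1741. V = [p*·0.1440 + (1−p*)·2.2609]/1.04 = 0.3929. B = V − Δ·S = 7.0082.
(1,1): S=54.0000. Δ = (V_up−V_dn)/(S_up−S_dn) = (0.0000−0.1440)/(58.3200−41.0400) = -0.0083. V = [p*·0.0000 + (1−p*)·0.1440]/1.04 = 0.0173. B = V − Δ·S = 0.4672.
(0,0): S=50.0000. Δ = (V_up−V_dn)/(S_up−S_dn) = (0.0173−0.3929)/(54.0000−38.0000) = -0.0235. V = [p*·0.0173 + (1−p*)·0.3929]/1.04 = 0.0618. B = V − Δ·S = 1.2354.
The time-0 hedge costs 0.0618, which is the no-arbitrage price.

(0,0): Delta=-0.0235 Bond=1.2354
(1,0): Delta=-0.1741 Bond=7.0082
(1,1): Delta=-0.0083 Bond=0.4672
(2,0): Delta=-0.9986 Bond=31.0998
(2,1): Delta=-0.0912 Bond=3.8869
(2,2): Delta=0.0000 Bond=0.0000
(3,0): Delta=-1.0000 Bond=32.3750
(3,1): Delta=-0.9984 Bond=32.3393
(3,2): Delta=0.0000 Bond=0.0000
(3,3): Delta=0.0000 Bond=0.0000
V0=0.0618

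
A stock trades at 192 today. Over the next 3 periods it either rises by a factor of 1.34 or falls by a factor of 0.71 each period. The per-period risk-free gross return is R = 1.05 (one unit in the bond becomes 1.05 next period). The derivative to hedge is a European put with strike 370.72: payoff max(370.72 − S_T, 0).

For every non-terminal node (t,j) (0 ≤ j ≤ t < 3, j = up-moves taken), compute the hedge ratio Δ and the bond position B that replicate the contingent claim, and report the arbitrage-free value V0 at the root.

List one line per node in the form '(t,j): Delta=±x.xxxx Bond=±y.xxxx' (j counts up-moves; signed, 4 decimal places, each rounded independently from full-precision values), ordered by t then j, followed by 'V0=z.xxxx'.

(0,0): Delta=-0.8007 Bond=294.3676
(1,0): Delta=-1.0000 Bond=336.2540
(1,1): Delta=-0.7106 Bond=285.9132
(2,0): Delta=-1.0000 Bond=353.0667
(2,1): Delta=-1.0000 Bond=353.0667
(2,2): Delta=-0.5799 Bond=255.1243
V0=140.6324

Since d<R<u, set p* = (R−d)/(u−d) = 0.5397; price each node as the discounted p*-expectation of its children.
At expiry t=3: V(3,0)=302.0011, V(3,1)=241.0252, V(3,2)=125.9438, V(3,3)=0.0000
  t=2,j=0: stock 96.7872 → up 129.6948 (V=241.0252), down 68.7189 (V=302.0011). Price 256.2795; hedge Δ=-1.0000, bond B=353.0667.
  t=2,j=1: stock 182.6688 → up 244.7762 (V=125.9438), down 129.6948 (V=241.0252). Price 170.3979; hedge Δ=-1.0000, bond B=353.0667.
  t=2,j=2: stock 344.7552 → up 461.9720 (V=0.0000), down 244.7762 (V=125.9438). Price 55.2135; hedge Δ=-0.5799, bond B=255.1243.
  t=1,j=0: stock 136.3200 → up 182.6688 (V=170.3979), down 96.7872 (V=256.2795). Price 199.9340; hedge Δ=-1.0000, bond B=336.2540.
  t=1,j=1: stock 257.2800 → up 344.7552 (V=55.2135), down 182.6688 (V=170.3979). Price 103.0808; hedge Δ=-0.7106, bond B=285.9132.
  t=0,j=0: stock 192.0000 → up 257.2800 (V=103.0808), down 136.3200 (V=199.9340). Price 140.6324; hedge Δ=-0.8007, bond B=294.3676.
Check: Δ(0,0)·S0 + B(0,0) = 140.6324 = V0.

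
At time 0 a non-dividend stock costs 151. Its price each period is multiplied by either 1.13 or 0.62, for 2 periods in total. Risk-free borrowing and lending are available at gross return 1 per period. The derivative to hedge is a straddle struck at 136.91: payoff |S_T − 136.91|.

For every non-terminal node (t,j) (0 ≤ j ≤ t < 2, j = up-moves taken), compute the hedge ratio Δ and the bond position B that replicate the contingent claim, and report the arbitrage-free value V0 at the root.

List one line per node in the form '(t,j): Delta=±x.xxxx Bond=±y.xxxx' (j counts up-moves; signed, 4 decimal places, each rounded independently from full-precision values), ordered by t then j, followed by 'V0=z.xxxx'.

(0,0): Delta=0.0817 Bond=35.6375
(1,0): Delta=-1.0000 Bond=136.9100
(1,1): Delta=0.2848 Bond=0.9917
V0=47.9802

The replicating-portfolio and risk-neutral prices coincide; use p* = (1−0.62)/(1.13−0.62) = 0.7451 for the latter.
At expiry t=2: V(2,0)=78.8656, V(2,1)=31.1194, V(2,2)=55.9019
Node (1,0) S=93.6200: V=(p*·31.1194+(1−p*)·78.8656)/1=43.2900; Δ=(31.1194−78.8656)/(105.7906−58.0444)=-1.0000; B=V−Δ·S=136.9100
Node (1,1) S=170.6300: V=(p*·55.9019+(1−p*)·31.1194)/1=49.5848; Δ=(55.9019−31.1194)/(192.8119−105.7906)=0.2848; B=V−Δ·S=0.9917
Node (0,0) S=151.0000: V=(p*·49.5848+(1−p*)·43.2900)/1=47.9802; Δ=(49.5848−43.2900)/(170.6300−93.6200)=0.0817; B=V−Δ·S=35.6375
Check: Δ(0,0)·S0 + B(0,0) = 47.9802 = V0.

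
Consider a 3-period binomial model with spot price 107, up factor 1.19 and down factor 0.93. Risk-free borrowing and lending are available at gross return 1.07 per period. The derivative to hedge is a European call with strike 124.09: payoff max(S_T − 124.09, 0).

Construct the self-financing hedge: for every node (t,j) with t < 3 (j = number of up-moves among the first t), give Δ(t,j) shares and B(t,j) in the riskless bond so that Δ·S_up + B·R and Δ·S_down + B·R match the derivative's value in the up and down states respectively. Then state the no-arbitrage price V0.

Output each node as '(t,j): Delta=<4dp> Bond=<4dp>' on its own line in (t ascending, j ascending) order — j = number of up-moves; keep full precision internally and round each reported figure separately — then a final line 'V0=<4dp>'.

The replicating-portfolio and risk-neutral prices coincide; use p* = (1.07−0.93)/(1.19−0.93) = 0.5385 for the latter.
Payoff layer (t=3): V(3,0)=0.0000, V(3,1)=0.0000, V(3,2)=16.8261, V(3,3)=56.2220
(2,0): S=92.5443. Δ = (V_up−V_dn)/(S_up−S_dn) = (0.0000−0.0000)/(110.1277−86.0662) = 0.0000. V = [p*·0.0000 + (1−p*)·0.0000]/1.07 = 0.0000. B = V − Δ·S = 0.0000.
(2,1): S=118.4169. Δ = (V_up−V_dn)/(S_up−S_dn) = (16.8261−0.0000)/(140.9161−110.1277) = 0.5465. V = [p*·16.8261 + (1−p*)·0.0000]/1.07 = 8.4675. B = V − Δ·S = -56.2483.
(2,2): S=151.5227. Δ = (V_up−V_dn)/(S_up−S_dn) = (56.2220−16.8261)/(180.3120−140.9161) = 1.0000. V = [p*·56.2220 + (1−p*)·16.8261]/1.07 = 35.5507. B = V − Δ·S = -115.9720.
(1,0): S=99.5100. Δ = (V_up−V_dn)/(S_up−S_dn) = (8.4675−0.0000)/(118.4169−92.5443) = 0.3273. V = [p*·8.4675 + (1−p*)·0.0000]/1.07 = 4.2611. B = V − Δ·S = -28.3061.
(1,1): S=127.3300. Δ = (V_up−V_dn)/(S_up−S_dn) = (35.5507−8.4675)/(151.5227−118.4169) = 0.8181. V = [p*·35.5507 + (1−p*)·8.4675]/1.07 = 21.5428. B = V − Δ·S = -82.6236.
(0,0): S=107.0000. Δ = (V_up−V_dn)/(S_up−S_dn) = (21.5428−4.2611)/(127.3300−99.5100) = 0.6212. V = [p*·21.5428 + (1−p*)·4.2611]/1.07 = 12.6791. B = V − Δ·S = -53.7888.
Self-financing check: at every node Δ·S+B equals the discounted successor values.

(0,0): Delta=0.6212 Bond=-53.7888
(1,0): Delta=0.3273 Bond=-28.3061
(1,1): Delta=0.8181 Bond=-82.6236
(2,0): Delta=0.0000 Bond=0.0000
(2,1): Delta=0.5465 Bond=-56.2483
(2,2): Delta=1.0000 Bond=-115.9720
V0=12.6791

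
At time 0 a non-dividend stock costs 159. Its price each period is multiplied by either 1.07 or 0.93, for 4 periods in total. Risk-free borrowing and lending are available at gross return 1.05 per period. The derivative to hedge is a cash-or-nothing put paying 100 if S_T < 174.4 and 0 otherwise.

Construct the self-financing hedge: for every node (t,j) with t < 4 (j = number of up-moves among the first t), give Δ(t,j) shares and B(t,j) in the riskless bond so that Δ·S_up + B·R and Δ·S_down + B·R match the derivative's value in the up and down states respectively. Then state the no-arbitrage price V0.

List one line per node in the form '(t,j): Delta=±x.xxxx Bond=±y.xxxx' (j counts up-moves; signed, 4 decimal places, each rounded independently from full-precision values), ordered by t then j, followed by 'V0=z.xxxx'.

(0,0): Delta=-1.2219 Bond=202.5404
(1,0): Delta=-3.2190 Bond=507.9768
(1,1): Delta=-0.9326 Bond=163.4492
(2,0): Delta=0.0000 Bond=90.7029
(2,1): Delta=-3.6853 Bond=607.1544
(2,2): Delta=-0.5339 Bond=99.0328
(3,0): Delta=0.0000 Bond=95.2381
(3,1): Delta=0.0000 Bond=95.2381
(3,2): Delta=-4.2191 Bond=727.8912
(3,3): Delta=0.0000 Bond=0.0000
V0=8.2579

No-arbitrage ⇒ martingale measure with p* = (R−d)/(u−d) = 0.8571.
Terminal values V(4,·): V(4,0)=100.0000, V(4,1)=100.0000, V(4,2)=100.0000, V(4,3)=0.0000, V(4,4)=0.0000
(3,0): S=127.8928. Δ = (V_up−V_dn)/(S_up−S_dn) = (100.0000−100.0000)/(136.8453−118.9403) = 0.0000. V = [p*·100.0000 + (1−p*)·100.0000]/1.05 = 95.2381. B = V − Δ·S = 95.2381.
(3,1): S=147.1454. Δ = (V_up−V_dn)/(S_up−S_dn) = (100.0000−100.0000)/(157.4456−136.8453) = 0.0000. V = [p*·100.0000 + (1−p*)·100.0000]/1.05 = 95.2381. B = V − Δ·S = 95.2381.
(3,2): S=169.2964. Δ = (V_up−V_dn)/(S_up−S_dn) = (0.0000−100.0000)/(181.1471−157.4456) = -4.2191. V = [p*·0.0000 + (1−p*)·100.0000]/1.05 = 13.6054. B = V − Δ·S = 727.8912.
(3,3): S=194.7818. Δ = (V_up−V_dn)/(S_up−S_dn) = (0.0000−0.0000)/(208.4166−181.1471) = 0.0000. V = [p*·0.0000 + (1−p*)·0.0000]/1.05 = 0.0000. B = V − Δ·S = 0.0000.
(2,0): S=137.5191. Δ = (V_up−V_dn)/(S_up−S_dn) = (95.2381−95.2381)/(147.1454−127.8928) = 0.0000. V = [p*·95.2381 + (1−p*)·95.2381]/1.05 = 90.7029. B = V − Δ·S = 90.7029.
(2,1): S=158.2209. Δ = (V_up−V_dn)/(S_up−S_dn) = (13.6054−95.2381)/(169.2964−147.1454) = -3.6853. V = [p*·13.6054 + (1−p*)·95.2381]/1.05 = 24.0640. B = V − Δ·S = 607.1544.
(2,2): S=182.0391. Δ = (V_up−V_dn)/(S_up−S_dn) = (0.0000−13.6054)/(194.7818−169.2964) = -0.5339. V = [p*·0.0000 + (1−p*)·13.6054]/1.05 = 1.8511. B = V − Δ·S = 99.0328.
(1,0): S=147.8700. Δ = (V_up−V_dn)/(S_up−S_dn) = (24.0640−90.7029)/(158.2209−137.5191) = -3.2190. V = [p*·24.0640 + (1−p*)·90.7029]/1.05 = 31.9847. B = V − Δ·S = 507.9768.
(1,1): S=170.1300. Δ = (V_up−V_dn)/(S_up−S_dn) = (1.8511−24.0640)/(182.0391−158.2209) = -0.9326. V = [p*·1.8511 + (1−p*)·24.0640]/1.05 = 4.7851. B = V − Δ·S = 163.4492.
(0,0): S=159.0000. Δ = (V_up−V_dn)/(S_up−S_dn) = (4.7851−31.9847)/(170.1300−147.8700) = -1.2219. V = [p*·4.7851 + (1−p*)·31.9847]/1.05 = 8.2579. B = V − Δ·S = 202.5404.
Root portfolio cost Δ·159+B reproduces V0=8.2579.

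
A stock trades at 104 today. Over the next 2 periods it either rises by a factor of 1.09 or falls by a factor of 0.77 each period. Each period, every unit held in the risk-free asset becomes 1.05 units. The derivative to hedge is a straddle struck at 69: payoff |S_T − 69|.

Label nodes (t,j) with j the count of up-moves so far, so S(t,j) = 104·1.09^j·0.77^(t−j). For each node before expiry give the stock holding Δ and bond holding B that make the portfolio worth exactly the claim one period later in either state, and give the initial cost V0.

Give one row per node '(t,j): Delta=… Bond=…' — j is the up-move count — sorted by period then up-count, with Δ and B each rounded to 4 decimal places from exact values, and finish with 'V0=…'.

(0,0): Delta=0.9475 Bond=-56.9169
(1,0): Delta=0.4273 Bond=-18.1020
(1,1): Delta=1.0000 Bond=-65.7143
V0=41.6230

No-arbitrage ⇒ martingale measure with p* = (R−d)/(u−d) = 0.8750.
Terminal payoffs: V(2,0)=7.3384, V(2,1)=18.2872, V(2,2)=54.5624
Node (1,0) S=80.0800: V=(p*·18.2872+(1−p*)·7.3384)/1.05=16.1130; Δ=(18.2872−7.3384)/(87.2872−61.6616)=0.4273; B=V−Δ·S=-18.1020
Node (1,1) S=113.3600: V=(p*·54.5624+(1−p*)·18.2872)/1.05=47.6457; Δ=(54.5624−18.2872)/(123.5624−87.2872)=1.0000; B=V−Δ·S=-65.7143
Node (0,0) S=104.0000: V=(p*·47.6457+(1−p*)·16.1130)/1.05=41.6230; Δ=(47.6457−16.1130)/(113.3600−80.0800)=0.9475; B=V−Δ·S=-56.9169
Root portfolio cost Δ·104+B reproduces V0=41.6230.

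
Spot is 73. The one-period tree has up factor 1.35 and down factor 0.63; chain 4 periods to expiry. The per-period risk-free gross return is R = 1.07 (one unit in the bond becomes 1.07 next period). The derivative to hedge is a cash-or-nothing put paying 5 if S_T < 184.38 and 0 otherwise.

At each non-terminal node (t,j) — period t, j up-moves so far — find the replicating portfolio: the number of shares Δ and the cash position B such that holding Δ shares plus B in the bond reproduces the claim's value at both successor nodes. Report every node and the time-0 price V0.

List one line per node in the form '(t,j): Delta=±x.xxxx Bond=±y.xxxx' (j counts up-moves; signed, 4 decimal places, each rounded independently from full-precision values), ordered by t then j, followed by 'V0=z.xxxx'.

Risk-neutral probability p* = (R−d)/(u−d) = (1.07−0.63)/(1.35−0.63) = 0.6111.
At expiry t=4: V(4,0)=5.0000, V(4,1)=5.0000, V(4,2)=5.0000, V(4,3)=5.0000, V(4,4)=0.0000
  t=3,j=0: stock 18.2534 → up 24.6421 (V=5.0000), down 11.4997 (V=5.0000). Price 4.6729; hedge Δ=0.0000, bond B=4.6729.
  t=3,j=1: stock 39.1145 → up 52.8046 (V=5.0000), down 24.6421 (V=5.0000). Price 4.6729; hedge Δ=0.0000, bond B=4.6729.
  t=3,j=2: stock 83.8168 → up 113.1526 (V=5.0000), down 52.8046 (V=5.0000). Price 4.6729; hedge Δ=0.0000, bond B=4.6729.
  t=3,j=3: stock 179.6074 → up 242.4700 (V=0.0000), down 113.1526 (V=5.0000). Price 1.8172; hedge Δ=-0.0387, bond B=8.7617.
  t=2,j=0: stock 28.9737 → up 39.1145 (V=4.6729), down 18.2534 (V=4.6729). Price 4.3672; hedge Δ=0.0000, bond B=4.3672.
  t=2,j=1: stock 62.0865 → up 83.8168 (V=4.6729), down 39.1145 (V=4.6729). Price 4.3672; hedge Δ=0.0000, bond B=4.3672.
  t=2,j=2: stock 133.0425 → up 179.6074 (V=1.8172), down 83.8168 (V=4.6729). Price 2.7362; hedge Δ=-0.0298, bond B=6.7024.
  t=1,j=0: stock 45.9900 → up 62.0865 (V=4.3672), down 28.9737 (V=4.3672). Price 4.0815; hedge Δ=0.0000, bond B=4.0815.
  t=1,j=1: stock 98.5500 → up 133.0425 (V=2.7362), down 62.0865 (V=4.3672). Price 3.1500; hedge Δ=-0.0230, bond B=5.4152.
  t=0,j=0: stock 73.0000 → up 98.5500 (V=3.1500), down 45.9900 (V=4.0815). Price 3.2825; hedge Δ=-0.0177, bond B=4.5762.
Self-financing check: at every node Δ·S+B equals the discounted successor values.

(0,0): Delta=-0.0177 Bond=4.5762
(1,0): Delta=0.0000 Bond=4.0815
(1,1): Delta=-0.0230 Bond=5.4152
(2,0): Delta=0.0000 Bond=4.3672
(2,1): Delta=0.0000 Bond=4.3672
(2,2): Delta=-0.0298 Bond=6.7024
(3,0): Delta=0.0000 Bond=4.6729
(3,1): Delta=0.0000 Bond=4.6729
(3,2): Delta=0.0000 Bond=4.6729
(3,3): Delta=-0.0387 Bond=8.7617
V0=3.2825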